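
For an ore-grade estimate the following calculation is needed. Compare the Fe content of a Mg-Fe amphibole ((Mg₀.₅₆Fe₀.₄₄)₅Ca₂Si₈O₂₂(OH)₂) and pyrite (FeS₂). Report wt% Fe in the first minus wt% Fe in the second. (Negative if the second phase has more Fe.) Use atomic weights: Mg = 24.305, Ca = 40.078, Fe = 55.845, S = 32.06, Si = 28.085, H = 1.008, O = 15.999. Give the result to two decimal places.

First mineral: 122.859 g Fe in 881.741 g formula = 13.93 wt% Fe.
Second mineral: 55.845 g Fe in 119.965 g formula = 46.55 wt% Fe.
13.93% − 46.55% gives a difference of -32.62 percentage points.

-32.62 percentage points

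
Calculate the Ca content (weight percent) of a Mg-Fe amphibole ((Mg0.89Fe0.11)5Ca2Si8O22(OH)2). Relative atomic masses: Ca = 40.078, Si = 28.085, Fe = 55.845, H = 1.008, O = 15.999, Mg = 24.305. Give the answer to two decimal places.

M((Mg0.89Fe0.11)5Ca2Si8O22(OH)2) = 829.700 g/mol.
Ca contributes 2 × 40.078 = 80.156 g per mole.
80.156/829.700 = 0.0966 → 9.66%.

9.66 weight percent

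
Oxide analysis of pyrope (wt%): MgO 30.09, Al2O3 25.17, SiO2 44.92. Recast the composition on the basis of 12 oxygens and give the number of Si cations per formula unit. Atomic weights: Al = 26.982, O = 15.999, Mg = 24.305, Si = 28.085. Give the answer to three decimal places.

3.008 Si apfu

MgO (M=40.304): mol = 0.74658; Mg = 0.74658, O = 0.74658.
Al2O3 (M=101.961): mol = 0.24686; Al = 0.49372, O = 0.74058.
SiO2 (M=60.083): mol = 0.74763; Si = 0.74763, O = 1.49526.
ΣO = 2.98242; factor = 12/ΣO = 4.02358.
Si apfu = 0.74763 × 4.02358 = 3.008.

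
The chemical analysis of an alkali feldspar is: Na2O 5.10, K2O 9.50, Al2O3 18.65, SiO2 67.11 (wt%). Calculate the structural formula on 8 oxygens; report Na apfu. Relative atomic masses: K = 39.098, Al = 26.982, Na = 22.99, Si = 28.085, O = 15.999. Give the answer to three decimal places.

Na2O: 5.10/61.979 = 0.08229 mol → 0.16458 mol Na, 0.08229 mol O.
K2O: 9.50/94.195 = 0.10085 mol → 0.20170 mol K, 0.10085 mol O.
Al2O3: 18.65/101.961 = 0.18291 mol → 0.36582 mol Al, 0.54873 mol O.
SiO2: 67.11/60.083 = 1.11695 mol → 1.11695 mol Si, 2.23390 mol O.
Total oxygen = 2.96577 mol. Normalization factor = 8/2.96577 = 2.69744.
Na per 8 O = 0.16458 × 2.69744 = 0.444.

0.444 Na apfu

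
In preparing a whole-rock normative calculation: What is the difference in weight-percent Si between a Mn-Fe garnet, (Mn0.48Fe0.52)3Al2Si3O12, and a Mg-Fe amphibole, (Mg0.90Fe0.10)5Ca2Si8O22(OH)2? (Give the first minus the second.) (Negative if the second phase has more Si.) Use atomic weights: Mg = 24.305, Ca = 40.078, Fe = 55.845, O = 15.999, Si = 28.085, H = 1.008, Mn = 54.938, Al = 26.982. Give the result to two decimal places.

First mineral: 84.255 g Si in 496.436 g formula = 16.97 wt% Si.
Second mineral: 224.680 g Si in 828.123 g formula = 27.13 wt% Si.
16.97% − 27.13% gives a difference of -10.16 percentage points.

-10.16 percentage points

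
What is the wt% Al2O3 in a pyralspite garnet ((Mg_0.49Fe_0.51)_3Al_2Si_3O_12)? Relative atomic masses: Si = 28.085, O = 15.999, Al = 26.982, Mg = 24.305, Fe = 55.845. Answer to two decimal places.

Formula mass = 451.378 g/mol.
2 Al → 1.0000 mol Al2O3 per formula unit; M(Al2O3) = 101.961, so Al2O3 mass = 101.961 g.
101.961/451.378 × 100 = 22.59 wt%.

22.59 wt%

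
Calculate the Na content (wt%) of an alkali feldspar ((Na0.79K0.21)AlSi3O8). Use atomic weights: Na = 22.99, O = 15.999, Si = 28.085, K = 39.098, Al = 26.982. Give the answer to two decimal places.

6.84 wt%

Formula mass = 0.79*22.99 + 0.21*39.098 + 1*26.982 + 3*28.085 + 8*15.999 = 265.602 g/mol, of which 18.162 g is Na.
So Na makes up 18.162/265.602 = 0.0684 of the mass, i.e. 6.84%.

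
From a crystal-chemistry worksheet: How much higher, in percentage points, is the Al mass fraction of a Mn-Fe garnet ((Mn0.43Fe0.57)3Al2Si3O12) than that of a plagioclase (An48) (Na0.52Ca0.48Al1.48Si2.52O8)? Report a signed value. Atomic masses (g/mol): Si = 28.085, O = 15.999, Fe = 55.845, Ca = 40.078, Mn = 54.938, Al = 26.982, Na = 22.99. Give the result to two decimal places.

-3.93 percentage points

M((Mn0.43Fe0.57)3Al2Si3O12) = 496.572 g/mol, so wt% Al = 53.964/496.572 × 100 = 10.87%.
M(Na0.52Ca0.48Al1.48Si2.52O8) = 269.892 g/mol, so wt% Al = 39.933/269.892 × 100 = 14.80%.
10.87 − 14.80 = -3.93 pp.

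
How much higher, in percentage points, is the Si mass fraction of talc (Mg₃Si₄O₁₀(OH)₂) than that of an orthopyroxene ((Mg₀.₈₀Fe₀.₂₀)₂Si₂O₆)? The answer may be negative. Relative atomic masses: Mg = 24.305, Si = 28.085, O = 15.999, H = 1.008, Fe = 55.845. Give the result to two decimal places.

3.30 percentage points

Si in Mg₃Si₄O₁₀(OH)₂: molar mass 379.259 g/mol; 4×28.085 = 112.340 g → 29.62 wt%.
Si in (Mg₀.₈₀Fe₀.₂₀)₂Si₂O₆: molar mass 213.390 g/mol; 2×28.085 = 56.170 g → 26.32 wt%.
Difference = 29.62 − 26.32 = 3.30 percentage points.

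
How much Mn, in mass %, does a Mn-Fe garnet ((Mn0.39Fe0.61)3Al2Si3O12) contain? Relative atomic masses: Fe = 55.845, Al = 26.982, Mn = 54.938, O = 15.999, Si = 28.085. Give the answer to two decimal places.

12.94 mass %

M((Mn0.39Fe0.61)3Al2Si3O12) = 496.681 g/mol.
Mn contributes 1.17 × 54.938 = 64.277 g per mole.
64.277/496.681 = 0.1294 → 12.94%.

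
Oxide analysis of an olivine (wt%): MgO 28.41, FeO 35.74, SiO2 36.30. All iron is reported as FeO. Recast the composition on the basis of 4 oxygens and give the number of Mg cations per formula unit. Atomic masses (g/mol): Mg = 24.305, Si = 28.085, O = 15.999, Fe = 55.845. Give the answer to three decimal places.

1.170 Mg apfu

28.41 wt% MgO ÷ 40.304 g/mol = 0.70489 mol, giving 0.70489 Mg and 0.70489 O.
35.74 wt% FeO ÷ 71.844 g/mol = 0.49747 mol, giving 0.49747 Fe and 0.49747 O.
36.30 wt% SiO2 ÷ 60.083 g/mol = 0.60416 mol, giving 0.60416 Si and 1.20832 O.
Oxygen sums to 2.41068; scaling by 4/2.41068 = 1.65928 puts the formula on 4 O.
Mg: 0.70489 × 1.65928 = 1.170 atoms per formula unit.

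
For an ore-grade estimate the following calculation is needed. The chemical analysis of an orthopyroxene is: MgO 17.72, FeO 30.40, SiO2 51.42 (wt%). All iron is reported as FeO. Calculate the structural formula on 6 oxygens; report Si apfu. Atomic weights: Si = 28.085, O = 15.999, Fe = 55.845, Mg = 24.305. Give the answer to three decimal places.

MgO: 17.72/40.304 = 0.43966 mol → 0.43966 mol Mg, 0.43966 mol O.
FeO: 30.40/71.844 = 0.42314 mol → 0.42314 mol Fe, 0.42314 mol O.
SiO2: 51.42/60.083 = 0.85582 mol → 0.85582 mol Si, 1.71164 mol O.
Total oxygen = 2.57444 mol. Normalization factor = 6/2.57444 = 2.33060.
Si per 6 O = 0.85582 × 2.33060 = 1.995.

1.995 Si apfu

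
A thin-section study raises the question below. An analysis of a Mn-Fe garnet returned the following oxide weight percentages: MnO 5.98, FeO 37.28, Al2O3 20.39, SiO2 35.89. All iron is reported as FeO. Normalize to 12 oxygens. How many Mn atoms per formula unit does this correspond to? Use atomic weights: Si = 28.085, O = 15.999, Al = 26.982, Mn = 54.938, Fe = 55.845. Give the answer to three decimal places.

0.422 Mn apfu

MnO (M=70.937): mol = 0.08430; Mn = 0.08430, O = 0.08430.
FeO (M=71.844): mol = 0.51890; Fe = 0.51890, O = 0.51890.
Al2O3 (M=101.961): mol = 0.19998; Al = 0.39996, O = 0.59994.
SiO2 (M=60.083): mol = 0.59734; Si = 0.59734, O = 1.19468.
ΣO = 2.39782; factor = 12/ΣO = 5.00455.
Mn apfu = 0.08430 × 5.00455 = 0.422.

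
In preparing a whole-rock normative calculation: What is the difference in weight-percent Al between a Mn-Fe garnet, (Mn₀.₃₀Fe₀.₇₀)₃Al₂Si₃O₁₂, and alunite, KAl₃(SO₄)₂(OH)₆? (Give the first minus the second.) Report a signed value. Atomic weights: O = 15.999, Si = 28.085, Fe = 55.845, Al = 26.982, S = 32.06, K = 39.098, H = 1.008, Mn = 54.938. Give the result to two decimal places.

Al in (Mn₀.₃₀Fe₀.₇₀)₃Al₂Si₃O₁₂: molar mass 496.926 g/mol; 2×26.982 = 53.964 g → 10.86 wt%.
Al in KAl₃(SO₄)₂(OH)₆: molar mass 414.198 g/mol; 3×26.982 = 80.946 g → 19.54 wt%.
Difference = 10.86 − 19.54 = -8.68 percentage points.

-8.68 percentage points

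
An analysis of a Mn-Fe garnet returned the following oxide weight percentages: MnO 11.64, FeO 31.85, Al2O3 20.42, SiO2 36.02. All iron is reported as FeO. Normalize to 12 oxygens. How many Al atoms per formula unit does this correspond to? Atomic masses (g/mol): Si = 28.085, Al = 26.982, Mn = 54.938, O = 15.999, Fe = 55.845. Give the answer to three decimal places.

MnO: 11.64/70.937 = 0.16409 mol → 0.16409 mol Mn, 0.16409 mol O.
FeO: 31.85/71.844 = 0.44332 mol → 0.44332 mol Fe, 0.44332 mol O.
Al2O3: 20.42/101.961 = 0.20027 mol → 0.40054 mol Al, 0.60081 mol O.
SiO2: 36.02/60.083 = 0.59950 mol → 0.59950 mol Si, 1.19900 mol O.
Total oxygen = 2.40722 mol. Normalization factor = 12/2.40722 = 4.98500.
Al per 12 O = 0.40054 × 4.98500 = 1.997.

1.997 Al apfu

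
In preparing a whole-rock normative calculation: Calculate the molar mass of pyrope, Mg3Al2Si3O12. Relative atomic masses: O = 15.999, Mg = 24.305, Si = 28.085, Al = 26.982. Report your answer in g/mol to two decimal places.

403.12 g/mol

The formula mass is the sum 3×24.305 + 2×26.982 + 3×28.085 + 12×15.999.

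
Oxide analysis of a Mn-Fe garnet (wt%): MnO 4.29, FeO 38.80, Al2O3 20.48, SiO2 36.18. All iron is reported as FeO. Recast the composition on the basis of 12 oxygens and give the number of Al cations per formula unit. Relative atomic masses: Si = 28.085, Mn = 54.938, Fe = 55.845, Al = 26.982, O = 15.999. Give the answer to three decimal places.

MnO: 4.29/70.937 = 0.06048 mol → 0.06048 mol Mn, 0.06048 mol O.
FeO: 38.80/71.844 = 0.54006 mol → 0.54006 mol Fe, 0.54006 mol O.
Al2O3: 20.48/101.961 = 0.20086 mol → 0.40172 mol Al, 0.60258 mol O.
SiO2: 36.18/60.083 = 0.60217 mol → 0.60217 mol Si, 1.20434 mol O.
Total oxygen = 2.40746 mol. Normalization factor = 12/2.40746 = 4.98451.
Al per 12 O = 0.40172 × 4.98451 = 2.002.

2.002 Al apfu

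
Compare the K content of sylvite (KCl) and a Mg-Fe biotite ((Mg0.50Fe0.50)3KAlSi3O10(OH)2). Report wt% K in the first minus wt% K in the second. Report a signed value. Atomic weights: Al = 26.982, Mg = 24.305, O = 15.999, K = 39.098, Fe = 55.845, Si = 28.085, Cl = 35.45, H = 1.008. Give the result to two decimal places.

44.03 percentage points

First mineral: 39.098 g K in 74.548 g formula = 52.45 wt% K.
Second mineral: 39.098 g K in 464.564 g formula = 8.42 wt% K.
52.45% − 8.42% gives a difference of 44.03 percentage points.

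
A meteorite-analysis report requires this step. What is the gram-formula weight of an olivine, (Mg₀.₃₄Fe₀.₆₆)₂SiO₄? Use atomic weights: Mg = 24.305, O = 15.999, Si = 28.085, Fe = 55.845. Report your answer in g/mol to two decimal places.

182.32 g/mol

The formula mass is the sum 0.68×24.305 + 1.32×55.845 + 1×28.085 + 4×15.999.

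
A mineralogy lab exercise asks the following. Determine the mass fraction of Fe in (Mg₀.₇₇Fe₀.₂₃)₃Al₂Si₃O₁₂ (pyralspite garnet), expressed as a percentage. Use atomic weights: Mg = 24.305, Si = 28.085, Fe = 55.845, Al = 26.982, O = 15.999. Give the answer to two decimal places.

M((Mg₀.₇₇Fe₀.₂₃)₃Al₂Si₃O₁₂) = 424.885 g/mol.
Fe contributes 0.69 × 55.845 = 38.533 g per mole.
38.533/424.885 = 0.0907 → 9.07%.

9.07 mass %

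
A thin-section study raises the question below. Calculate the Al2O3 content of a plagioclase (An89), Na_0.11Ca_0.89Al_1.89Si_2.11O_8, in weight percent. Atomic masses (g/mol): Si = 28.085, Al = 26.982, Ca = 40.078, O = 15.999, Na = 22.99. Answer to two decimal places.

Molar mass of Na_0.11Ca_0.89Al_1.89Si_2.11O_8 = 0.11×22.99 + 0.89×40.078 + 1.89×26.982 + 2.11×28.085 + 8×15.999 = 276.446 g/mol.
Each formula unit contains 1.89 Al, equivalent to 1.89/2 = 0.9450 mol Al2O3.
M(Al2O3) = 2×26.982 + 3×15.999 = 101.961 g/mol.
Mass of Al2O3 per formula unit = 0.9450 × 101.961 = 96.353 g.
Al2O3 wt% = 96.353 / 276.446 × 100 = 34.85%.

34.85 wt%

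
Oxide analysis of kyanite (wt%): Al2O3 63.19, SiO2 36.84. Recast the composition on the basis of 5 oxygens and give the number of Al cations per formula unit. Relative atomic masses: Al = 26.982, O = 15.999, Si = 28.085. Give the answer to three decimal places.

Al2O3 (M=101.961): mol = 0.61975; Al = 1.23950, O = 1.85925.
SiO2 (M=60.083): mol = 0.61315; Si = 0.61315, O = 1.22630.
ΣO = 3.08555; factor = 5/ΣO = 1.62046.
Al apfu = 1.23950 × 1.62046 = 2.009.

2.009 Al apfu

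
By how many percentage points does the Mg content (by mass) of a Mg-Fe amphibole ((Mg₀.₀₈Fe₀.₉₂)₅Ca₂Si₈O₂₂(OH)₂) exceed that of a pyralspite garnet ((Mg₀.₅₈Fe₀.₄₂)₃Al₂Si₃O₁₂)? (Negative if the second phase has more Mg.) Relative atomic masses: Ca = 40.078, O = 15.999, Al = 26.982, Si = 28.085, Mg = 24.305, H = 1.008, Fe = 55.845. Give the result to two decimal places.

-8.53 percentage points

First mineral: 9.722 g Mg in 957.437 g formula = 1.02 wt% Mg.
Second mineral: 42.291 g Mg in 442.862 g formula = 9.55 wt% Mg.
1.02% − 9.55% gives a difference of -8.53 percentage points.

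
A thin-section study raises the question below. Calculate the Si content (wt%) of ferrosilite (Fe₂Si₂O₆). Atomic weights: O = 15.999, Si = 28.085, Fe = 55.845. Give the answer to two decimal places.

Molar mass of Fe₂Si₂O₆: 2·55.845 + 2·28.085 + 6·15.999 = 263.854 g/mol.
Mass of Si per formula unit: 2 × 28.085 = 56.170 g.
Weight fraction Si = 56.170 / 263.854 = 0.2129.

21.29 wt%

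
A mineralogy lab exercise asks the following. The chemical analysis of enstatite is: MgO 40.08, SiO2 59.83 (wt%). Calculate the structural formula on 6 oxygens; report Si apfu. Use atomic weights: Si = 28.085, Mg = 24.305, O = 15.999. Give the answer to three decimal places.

40.08 wt% MgO ÷ 40.304 g/mol = 0.99444 mol, giving 0.99444 Mg and 0.99444 O.
59.83 wt% SiO2 ÷ 60.083 g/mol = 0.99579 mol, giving 0.99579 Si and 1.99158 O.
Oxygen sums to 2.98602; scaling by 6/2.98602 = 2.00936 puts the formula on 6 O.
Si: 0.99579 × 2.00936 = 2.001 atoms per formula unit.

2.001 Si apfu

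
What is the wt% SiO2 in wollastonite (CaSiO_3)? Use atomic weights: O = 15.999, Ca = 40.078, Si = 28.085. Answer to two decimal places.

M(CaSiO_3) = 116.160 g/mol; M(SiO2) = 60.083 g/mol.
Moles SiO2 per formula unit = 1 Si ÷ 1 = 1.0000.
SiO2 fraction = (1.0000 × 60.083) / 116.160 = 60.083/116.160 = 0.5172.

51.72 wt%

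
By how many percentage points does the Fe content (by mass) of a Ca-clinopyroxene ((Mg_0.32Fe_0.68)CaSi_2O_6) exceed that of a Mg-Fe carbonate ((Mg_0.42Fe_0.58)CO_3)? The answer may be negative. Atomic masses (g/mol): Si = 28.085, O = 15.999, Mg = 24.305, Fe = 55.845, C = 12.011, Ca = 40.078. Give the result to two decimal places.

-15.61 percentage points

Fe in (Mg_0.32Fe_0.68)CaSi_2O_6: molar mass 237.994 g/mol; 0.68×55.845 = 37.975 g → 15.96 wt%.
Fe in (Mg_0.42Fe_0.58)CO_3: molar mass 102.606 g/mol; 0.58×55.845 = 32.390 g → 31.57 wt%.
Difference = 15.96 − 31.57 = -15.61 percentage points.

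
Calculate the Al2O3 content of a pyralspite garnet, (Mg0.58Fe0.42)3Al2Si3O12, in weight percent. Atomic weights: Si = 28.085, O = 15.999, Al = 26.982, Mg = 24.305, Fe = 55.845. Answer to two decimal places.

23.02 wt%

Molar mass of (Mg0.58Fe0.42)3Al2Si3O12 = 1.74*24.305 + 1.26*55.845 + 2*26.982 + 3*28.085 + 12*15.999 = 442.862 g/mol.
Each formula unit contains 2 Al, equivalent to 2/2 = 1.0000 mol Al2O3.
M(Al2O3) = 2×26.982 + 3×15.999 = 101.961 g/mol.
Mass of Al2O3 per formula unit = 1.0000 × 101.961 = 101.961 g.
Al2O3 wt% = 101.961 / 442.862 × 100 = 23.02%.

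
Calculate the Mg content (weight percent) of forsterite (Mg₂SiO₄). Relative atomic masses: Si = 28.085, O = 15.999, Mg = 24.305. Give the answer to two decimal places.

34.55 weight percent

Molar mass of Mg₂SiO₄: 2*24.305 + 1*28.085 + 4*15.999 = 140.691 g/mol.
Mass of Mg per formula unit: 2 × 24.305 = 48.610 g.
Weight fraction Mg = 48.610 / 140.691 = 0.3455.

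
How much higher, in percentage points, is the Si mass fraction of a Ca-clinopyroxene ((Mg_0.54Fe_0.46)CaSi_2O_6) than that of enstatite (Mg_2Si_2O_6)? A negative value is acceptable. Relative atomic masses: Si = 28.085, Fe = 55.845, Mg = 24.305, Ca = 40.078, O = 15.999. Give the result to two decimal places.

-3.67 percentage points

Si in (Mg_0.54Fe_0.46)CaSi_2O_6: molar mass 231.055 g/mol; 2×28.085 = 56.170 g → 24.31 wt%.
Si in Mg_2Si_2O_6: molar mass 200.774 g/mol; 2×28.085 = 56.170 g → 27.98 wt%.
Difference = 24.31 − 27.98 = -3.67 percentage points.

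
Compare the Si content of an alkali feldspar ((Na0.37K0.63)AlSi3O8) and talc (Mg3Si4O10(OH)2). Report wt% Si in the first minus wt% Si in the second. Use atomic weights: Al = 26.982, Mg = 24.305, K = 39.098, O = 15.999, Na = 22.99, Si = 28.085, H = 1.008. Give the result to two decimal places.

First mineral: 84.255 g Si in 272.367 g formula = 30.93 wt% Si.
Second mineral: 112.340 g Si in 379.259 g formula = 29.62 wt% Si.
30.93% − 29.62% gives a difference of 1.31 percentage points.

1.31 percentage points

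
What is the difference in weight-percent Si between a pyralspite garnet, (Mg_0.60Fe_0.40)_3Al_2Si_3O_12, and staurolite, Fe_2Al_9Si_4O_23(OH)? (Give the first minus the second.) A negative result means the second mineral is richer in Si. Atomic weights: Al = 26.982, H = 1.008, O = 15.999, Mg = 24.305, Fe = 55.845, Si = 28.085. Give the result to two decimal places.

5.92 percentage points

First mineral: 84.255 g Si in 440.970 g formula = 19.11 wt% Si.
Second mineral: 112.340 g Si in 851.852 g formula = 13.19 wt% Si.
19.11% − 13.19% gives a difference of 5.92 percentage points.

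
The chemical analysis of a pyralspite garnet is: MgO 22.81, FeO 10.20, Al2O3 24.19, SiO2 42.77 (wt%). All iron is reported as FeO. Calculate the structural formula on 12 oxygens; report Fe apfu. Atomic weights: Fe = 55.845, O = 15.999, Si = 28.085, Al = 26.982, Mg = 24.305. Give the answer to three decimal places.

0.599 Fe apfu

22.81 wt% MgO ÷ 40.304 g/mol = 0.56595 mol, giving 0.56595 Mg and 0.56595 O.
10.20 wt% FeO ÷ 71.844 g/mol = 0.14197 mol, giving 0.14197 Fe and 0.14197 O.
24.19 wt% Al2O3 ÷ 101.961 g/mol = 0.23725 mol, giving 0.47450 Al and 0.71175 O.
42.77 wt% SiO2 ÷ 60.083 g/mol = 0.71185 mol, giving 0.71185 Si and 1.42370 O.
Oxygen sums to 2.84337; scaling by 12/2.84337 = 4.22034 puts the formula on 12 O.
Fe: 0.14197 × 4.22034 = 0.599 atoms per formula unit.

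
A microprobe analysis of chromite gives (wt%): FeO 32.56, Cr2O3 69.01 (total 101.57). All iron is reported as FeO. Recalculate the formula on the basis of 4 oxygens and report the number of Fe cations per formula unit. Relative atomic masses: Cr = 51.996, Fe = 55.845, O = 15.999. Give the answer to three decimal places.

0.999 Fe apfu

FeO (M=71.844): mol = 0.45320; Fe = 0.45320, O = 0.45320.
Cr2O3 (M=151.989): mol = 0.45405; Cr = 0.90810, O = 1.36215.
ΣO = 1.81535; factor = 4/ΣO = 2.20343.
Fe apfu = 0.45320 × 2.20343 = 0.999.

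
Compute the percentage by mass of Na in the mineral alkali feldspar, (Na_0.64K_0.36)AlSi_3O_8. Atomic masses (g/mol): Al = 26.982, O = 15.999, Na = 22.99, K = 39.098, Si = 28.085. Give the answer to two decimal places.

5.49 wt%

Formula mass = 0.64*22.99 + 0.36*39.098 + 1*26.982 + 3*28.085 + 8*15.999 = 268.018 g/mol, of which 14.714 g is Na.
So Na makes up 14.714/268.018 = 0.0549 of the mass, i.e. 5.49%.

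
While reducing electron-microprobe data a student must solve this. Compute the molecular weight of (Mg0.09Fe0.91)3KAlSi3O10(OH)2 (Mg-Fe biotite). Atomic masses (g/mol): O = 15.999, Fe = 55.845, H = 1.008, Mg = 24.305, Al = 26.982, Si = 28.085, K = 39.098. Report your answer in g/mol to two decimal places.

503.36 g/mol

M = 0.27(24.305) + 2.73(55.845) + 1(39.098) + 1(26.982) + 3(28.085) + 12(15.999) + 2(1.008)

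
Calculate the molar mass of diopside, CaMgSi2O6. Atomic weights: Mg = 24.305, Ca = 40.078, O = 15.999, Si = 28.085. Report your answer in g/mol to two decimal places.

The formula mass is the sum 1*40.078 + 1*24.305 + 2*28.085 + 6*15.999.

216.55 g/mol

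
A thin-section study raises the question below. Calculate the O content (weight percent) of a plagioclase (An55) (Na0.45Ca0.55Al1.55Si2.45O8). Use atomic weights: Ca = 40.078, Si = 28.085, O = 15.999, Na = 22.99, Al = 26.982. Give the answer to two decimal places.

47.23 weight percent

Molar mass of Na0.45Ca0.55Al1.55Si2.45O8: 0.45·22.99 + 0.55·40.078 + 1.55·26.982 + 2.45·28.085 + 8·15.999 = 271.011 g/mol.
Mass of O per formula unit: 8 × 15.999 = 127.992 g.
Weight fraction O = 127.992 / 271.011 = 0.4723.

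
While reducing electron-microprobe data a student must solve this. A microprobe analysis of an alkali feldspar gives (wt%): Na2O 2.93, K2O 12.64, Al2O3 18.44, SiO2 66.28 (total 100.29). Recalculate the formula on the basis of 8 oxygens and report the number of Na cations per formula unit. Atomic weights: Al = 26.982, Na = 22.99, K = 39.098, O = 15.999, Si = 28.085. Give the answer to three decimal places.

0.258 Na apfu

Na2O: 2.93/61.979 = 0.04727 mol → 0.09454 mol Na, 0.04727 mol O.
K2O: 12.64/94.195 = 0.13419 mol → 0.26838 mol K, 0.13419 mol O.
Al2O3: 18.44/101.961 = 0.18085 mol → 0.36170 mol Al, 0.54255 mol O.
SiO2: 66.28/60.083 = 1.10314 mol → 1.10314 mol Si, 2.20628 mol O.
Total oxygen = 2.93029 mol. Normalization factor = 8/2.93029 = 2.73011.
Na per 8 O = 0.09454 × 2.73011 = 0.258.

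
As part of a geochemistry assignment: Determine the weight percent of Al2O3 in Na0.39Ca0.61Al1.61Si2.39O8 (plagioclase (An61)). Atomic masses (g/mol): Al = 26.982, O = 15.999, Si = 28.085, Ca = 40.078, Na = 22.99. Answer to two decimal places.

M(Na0.39Ca0.61Al1.61Si2.39O8) = 271.970 g/mol; M(Al2O3) = 101.961 g/mol.
Moles Al2O3 per formula unit = 1.61 Al ÷ 2 = 0.8050.
Al2O3 fraction = (0.8050 × 101.961) / 271.970 = 82.079/271.970 = 0.3018.

30.18 wt%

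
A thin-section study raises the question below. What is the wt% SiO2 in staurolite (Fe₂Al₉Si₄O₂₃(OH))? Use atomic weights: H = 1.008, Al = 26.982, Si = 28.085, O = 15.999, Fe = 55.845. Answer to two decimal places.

28.21 wt%

Molar mass of Fe₂Al₉Si₄O₂₃(OH) = 2*55.845 + 9*26.982 + 4*28.085 + 24*15.999 + 1*1.008 = 851.852 g/mol.
Each formula unit contains 4 Si, equivalent to 4/1 = 4.0000 mol SiO2.
M(SiO2) = 1×28.085 + 2×15.999 = 60.083 g/mol.
Mass of SiO2 per formula unit = 4.0000 × 60.083 = 240.332 g.
SiO2 wt% = 240.332 / 851.852 × 100 = 28.21%.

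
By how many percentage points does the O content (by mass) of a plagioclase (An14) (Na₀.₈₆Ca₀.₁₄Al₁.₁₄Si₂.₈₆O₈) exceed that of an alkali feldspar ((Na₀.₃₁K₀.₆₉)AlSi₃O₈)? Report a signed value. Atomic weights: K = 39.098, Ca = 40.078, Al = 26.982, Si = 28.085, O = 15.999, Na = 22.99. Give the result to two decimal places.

1.57 percentage points

M(Na₀.₈₆Ca₀.₁₄Al₁.₁₄Si₂.₈₆O₈) = 264.457 g/mol, so wt% O = 127.992/264.457 × 100 = 48.40%.
M((Na₀.₃₁K₀.₆₉)AlSi₃O₈) = 273.334 g/mol, so wt% O = 127.992/273.334 × 100 = 46.83%.
48.40 − 46.83 = 1.57 pp.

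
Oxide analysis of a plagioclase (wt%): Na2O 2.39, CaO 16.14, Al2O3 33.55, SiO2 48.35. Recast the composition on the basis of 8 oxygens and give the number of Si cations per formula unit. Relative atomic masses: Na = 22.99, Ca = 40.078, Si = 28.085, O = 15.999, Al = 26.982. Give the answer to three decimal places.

Na2O (M=61.979): mol = 0.03856; Na = 0.07712, O = 0.03856.
CaO (M=56.077): mol = 0.28782; Ca = 0.28782, O = 0.28782.
Al2O3 (M=101.961): mol = 0.32905; Al = 0.65810, O = 0.98715.
SiO2 (M=60.083): mol = 0.80472; Si = 0.80472, O = 1.60944.
ΣO = 2.92297; factor = 8/ΣO = 2.73694.
Si apfu = 0.80472 × 2.73694 = 2.202.

2.202 Si apfu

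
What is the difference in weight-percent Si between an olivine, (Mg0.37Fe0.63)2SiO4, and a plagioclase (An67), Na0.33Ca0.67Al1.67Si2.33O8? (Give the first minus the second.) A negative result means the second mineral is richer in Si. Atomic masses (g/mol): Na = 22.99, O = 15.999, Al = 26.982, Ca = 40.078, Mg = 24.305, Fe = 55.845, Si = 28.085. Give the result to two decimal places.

-8.41 percentage points

M((Mg0.37Fe0.63)2SiO4) = 180.431 g/mol, so wt% Si = 28.085/180.431 × 100 = 15.57%.
M(Na0.33Ca0.67Al1.67Si2.33O8) = 272.929 g/mol, so wt% Si = 65.438/272.929 × 100 = 23.98%.
15.57 − 23.98 = -8.41 pp.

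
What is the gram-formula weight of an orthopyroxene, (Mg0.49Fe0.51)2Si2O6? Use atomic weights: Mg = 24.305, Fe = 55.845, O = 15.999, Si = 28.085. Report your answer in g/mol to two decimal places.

232.94 g/mol

M = 0.98(24.305) + 1.02(55.845) + 2(28.085) + 6(15.999)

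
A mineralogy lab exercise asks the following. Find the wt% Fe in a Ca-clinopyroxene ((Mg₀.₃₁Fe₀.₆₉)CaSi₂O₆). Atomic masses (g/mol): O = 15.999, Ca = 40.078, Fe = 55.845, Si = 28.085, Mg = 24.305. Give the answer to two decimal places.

Molar mass of (Mg₀.₃₁Fe₀.₆₉)CaSi₂O₆: 0.31*24.305 + 0.69*55.845 + 1*40.078 + 2*28.085 + 6*15.999 = 238.310 g/mol.
Mass of Fe per formula unit: 0.69 × 55.845 = 38.533 g.
Weight fraction Fe = 38.533 / 238.310 = 0.1617.

16.17 wt%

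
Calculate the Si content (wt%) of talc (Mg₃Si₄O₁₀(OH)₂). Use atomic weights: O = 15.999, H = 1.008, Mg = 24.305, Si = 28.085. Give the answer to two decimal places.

M(Mg₃Si₄O₁₀(OH)₂) = 379.259 g/mol.
Si contributes 4 × 28.085 = 112.340 g per mole.
112.340/379.259 = 0.2962 → 29.62%.

29.62 wt%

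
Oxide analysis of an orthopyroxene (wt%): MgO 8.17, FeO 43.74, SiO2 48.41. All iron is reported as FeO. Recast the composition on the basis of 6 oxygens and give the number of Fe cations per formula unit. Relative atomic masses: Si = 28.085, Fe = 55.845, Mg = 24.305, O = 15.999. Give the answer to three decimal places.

1.508 Fe apfu

MgO (M=40.304): mol = 0.20271; Mg = 0.20271, O = 0.20271.
FeO (M=71.844): mol = 0.60882; Fe = 0.60882, O = 0.60882.
SiO2 (M=60.083): mol = 0.80572; Si = 0.80572, O = 1.61144.
ΣO = 2.42297; factor = 6/ΣO = 2.47630.
Fe apfu = 0.60882 × 2.47630 = 1.508.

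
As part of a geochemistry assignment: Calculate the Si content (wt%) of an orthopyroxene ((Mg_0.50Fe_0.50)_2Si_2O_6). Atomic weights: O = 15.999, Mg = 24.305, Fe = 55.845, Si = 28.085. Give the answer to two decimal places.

Formula mass = 1·24.305 + 1·55.845 + 2·28.085 + 6·15.999 = 232.314 g/mol, of which 56.170 g is Si.
So Si makes up 56.170/232.314 = 0.2418 of the mass, i.e. 24.18%.

24.18 wt%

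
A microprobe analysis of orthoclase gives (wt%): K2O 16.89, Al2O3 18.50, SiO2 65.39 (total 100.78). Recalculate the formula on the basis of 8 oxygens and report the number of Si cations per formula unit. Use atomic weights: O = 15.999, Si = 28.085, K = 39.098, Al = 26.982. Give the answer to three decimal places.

K2O (M=94.195): mol = 0.17931; K = 0.35862, O = 0.17931.
Al2O3 (M=101.961): mol = 0.18144; Al = 0.36288, O = 0.54432.
SiO2 (M=60.083): mol = 1.08833; Si = 1.08833, O = 2.17666.
ΣO = 2.90029; factor = 8/ΣO = 2.75834.
Si apfu = 1.08833 × 2.75834 = 3.002.

3.002 Si apfu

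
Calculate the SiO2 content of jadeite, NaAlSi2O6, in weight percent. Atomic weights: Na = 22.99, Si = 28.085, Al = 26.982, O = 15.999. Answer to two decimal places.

Formula mass = 202.136 g/mol.
2 Si → 2.0000 mol SiO2 per formula unit; M(SiO2) = 60.083, so SiO2 mass = 120.166 g.
120.166/202.136 × 100 = 59.45 wt%.

59.45 wt%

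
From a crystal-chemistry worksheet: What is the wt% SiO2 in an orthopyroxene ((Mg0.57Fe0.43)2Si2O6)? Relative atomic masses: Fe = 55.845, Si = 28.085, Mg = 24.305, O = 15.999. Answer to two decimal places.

52.73 wt%

Formula mass = 227.898 g/mol.
2 Si → 2.0000 mol SiO2 per formula unit; M(SiO2) = 60.083, so SiO2 mass = 120.166 g.
120.166/227.898 × 100 = 52.73 wt%.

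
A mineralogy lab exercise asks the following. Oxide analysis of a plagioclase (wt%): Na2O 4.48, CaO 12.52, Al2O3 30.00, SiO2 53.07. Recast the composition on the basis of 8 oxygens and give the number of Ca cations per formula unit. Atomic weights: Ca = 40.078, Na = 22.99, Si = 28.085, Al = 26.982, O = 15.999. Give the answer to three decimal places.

Na2O (M=61.979): mol = 0.07228; Na = 0.14456, O = 0.07228.
CaO (M=56.077): mol = 0.22326; Ca = 0.22326, O = 0.22326.
Al2O3 (M=101.961): mol = 0.29423; Al = 0.58846, O = 0.88269.
SiO2 (M=60.083): mol = 0.88328; Si = 0.88328, O = 1.76656.
ΣO = 2.94479; factor = 8/ΣO = 2.71666.
Ca apfu = 0.22326 × 2.71666 = 0.607.

0.607 Ca apfu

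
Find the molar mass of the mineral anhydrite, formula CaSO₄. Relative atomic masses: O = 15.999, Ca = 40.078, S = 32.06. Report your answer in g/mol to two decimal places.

The formula mass is the sum 1(40.078) + 1(32.06) + 4(15.999).

136.13 g/mol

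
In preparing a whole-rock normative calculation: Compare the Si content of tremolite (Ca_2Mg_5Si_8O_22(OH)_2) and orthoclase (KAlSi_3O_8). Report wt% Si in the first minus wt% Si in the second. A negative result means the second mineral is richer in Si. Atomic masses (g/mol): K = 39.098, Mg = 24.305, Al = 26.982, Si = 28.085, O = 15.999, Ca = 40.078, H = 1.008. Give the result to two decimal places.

-2.61 percentage points

M(Ca_2Mg_5Si_8O_22(OH)_2) = 812.353 g/mol, so wt% Si = 224.680/812.353 × 100 = 27.66%.
M(KAlSi_3O_8) = 278.327 g/mol, so wt% Si = 84.255/278.327 × 100 = 30.27%.
27.66 − 30.27 = -2.61 pp.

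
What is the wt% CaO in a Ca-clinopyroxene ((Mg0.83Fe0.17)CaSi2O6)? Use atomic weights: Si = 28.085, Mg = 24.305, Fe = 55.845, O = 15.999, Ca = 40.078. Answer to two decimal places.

M((Mg0.83Fe0.17)CaSi2O6) = 221.909 g/mol; M(CaO) = 56.077 g/mol.
Moles CaO per formula unit = 1 Ca ÷ 1 = 1.0000.
CaO fraction = (1.0000 × 56.077) / 221.909 = 56.077/221.909 = 0.2527.

25.27 wt%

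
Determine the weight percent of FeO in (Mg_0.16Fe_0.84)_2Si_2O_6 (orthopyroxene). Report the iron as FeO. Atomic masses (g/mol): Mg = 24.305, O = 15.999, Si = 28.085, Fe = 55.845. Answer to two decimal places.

47.56 wt%

Formula mass = 253.761 g/mol.
1.68 Fe → 1.6800 mol FeO per formula unit; M(FeO) = 71.844, so FeO mass = 120.698 g.
120.698/253.761 × 100 = 47.56 wt%.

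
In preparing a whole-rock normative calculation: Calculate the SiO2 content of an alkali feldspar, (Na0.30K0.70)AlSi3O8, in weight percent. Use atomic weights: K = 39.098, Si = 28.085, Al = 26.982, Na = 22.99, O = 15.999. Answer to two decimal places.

Molar mass of (Na0.30K0.70)AlSi3O8 = 0.30*22.99 + 0.70*39.098 + 1*26.982 + 3*28.085 + 8*15.999 = 273.495 g/mol.
Each formula unit contains 3 Si, equivalent to 3/1 = 3.0000 mol SiO2.
M(SiO2) = 1×28.085 + 2×15.999 = 60.083 g/mol.
Mass of SiO2 per formula unit = 3.0000 × 60.083 = 180.249 g.
SiO2 wt% = 180.249 / 273.495 × 100 = 65.91%.

65.91 wt%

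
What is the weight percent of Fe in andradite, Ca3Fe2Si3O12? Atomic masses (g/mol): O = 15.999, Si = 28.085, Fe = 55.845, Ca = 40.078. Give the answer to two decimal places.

Formula mass = 3×40.078 + 2×55.845 + 3×28.085 + 12×15.999 = 508.167 g/mol, of which 111.690 g is Fe.
So Fe makes up 111.690/508.167 = 0.2198 of the mass, i.e. 21.98%.

21.98 weight percent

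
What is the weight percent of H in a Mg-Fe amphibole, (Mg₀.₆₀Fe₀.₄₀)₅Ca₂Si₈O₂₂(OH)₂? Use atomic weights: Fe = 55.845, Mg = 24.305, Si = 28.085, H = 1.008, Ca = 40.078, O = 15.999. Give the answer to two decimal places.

M((Mg₀.₆₀Fe₀.₄₀)₅Ca₂Si₈O₂₂(OH)₂) = 875.433 g/mol.
H contributes 2 × 1.008 = 2.016 g per mole.
2.016/875.433 = 0.0023 → 0.23%.

0.23 weight percent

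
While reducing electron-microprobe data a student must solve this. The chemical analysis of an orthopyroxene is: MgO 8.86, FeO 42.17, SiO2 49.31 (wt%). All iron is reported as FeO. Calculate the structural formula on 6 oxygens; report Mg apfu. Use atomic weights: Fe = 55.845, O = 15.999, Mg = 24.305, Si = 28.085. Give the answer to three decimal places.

0.539 Mg apfu

MgO: 8.86/40.304 = 0.21983 mol → 0.21983 mol Mg, 0.21983 mol O.
FeO: 42.17/71.844 = 0.58697 mol → 0.58697 mol Fe, 0.58697 mol O.
SiO2: 49.31/60.083 = 0.82070 mol → 0.82070 mol Si, 1.64140 mol O.
Total oxygen = 2.44820 mol. Normalization factor = 6/2.44820 = 2.45078.
Mg per 6 O = 0.21983 × 2.45078 = 0.539.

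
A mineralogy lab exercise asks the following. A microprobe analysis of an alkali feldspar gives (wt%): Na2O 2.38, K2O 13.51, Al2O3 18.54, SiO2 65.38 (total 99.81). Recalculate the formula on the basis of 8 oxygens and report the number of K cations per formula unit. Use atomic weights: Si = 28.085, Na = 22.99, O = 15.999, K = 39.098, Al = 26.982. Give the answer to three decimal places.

0.790 K apfu

2.38 wt% Na2O ÷ 61.979 g/mol = 0.03840 mol, giving 0.07680 Na and 0.03840 O.
13.51 wt% K2O ÷ 94.195 g/mol = 0.14343 mol, giving 0.28686 K and 0.14343 O.
18.54 wt% Al2O3 ÷ 101.961 g/mol = 0.18183 mol, giving 0.36366 Al and 0.54549 O.
65.38 wt% SiO2 ÷ 60.083 g/mol = 1.08816 mol, giving 1.08816 Si and 2.17632 O.
Oxygen sums to 2.90364; scaling by 8/2.90364 = 2.75516 puts the formula on 8 O.
K: 0.28686 × 2.75516 = 0.790 atoms per formula unit.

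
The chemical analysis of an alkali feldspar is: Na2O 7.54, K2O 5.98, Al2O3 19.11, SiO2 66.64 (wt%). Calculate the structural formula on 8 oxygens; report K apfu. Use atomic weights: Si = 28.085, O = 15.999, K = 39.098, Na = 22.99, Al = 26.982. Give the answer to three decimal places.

Na2O: 7.54/61.979 = 0.12165 mol → 0.24330 mol Na, 0.12165 mol O.
K2O: 5.98/94.195 = 0.06349 mol → 0.12698 mol K, 0.06349 mol O.
Al2O3: 19.11/101.961 = 0.18742 mol → 0.37484 mol Al, 0.56226 mol O.
SiO2: 66.64/60.083 = 1.10913 mol → 1.10913 mol Si, 2.21826 mol O.
Total oxygen = 2.96566 mol. Normalization factor = 8/2.96566 = 2.69754.
K per 8 O = 0.12698 × 2.69754 = 0.343.

0.343 K apfu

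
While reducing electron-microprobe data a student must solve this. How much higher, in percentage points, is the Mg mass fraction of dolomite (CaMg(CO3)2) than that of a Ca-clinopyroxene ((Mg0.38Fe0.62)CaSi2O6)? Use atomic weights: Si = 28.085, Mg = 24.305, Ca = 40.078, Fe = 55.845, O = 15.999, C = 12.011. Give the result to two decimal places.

9.27 percentage points

Mg in CaMg(CO3)2: molar mass 184.399 g/mol; 1×24.305 = 24.305 g → 13.18 wt%.
Mg in (Mg0.38Fe0.62)CaSi2O6: molar mass 236.102 g/mol; 0.38×24.305 = 9.236 g → 3.91 wt%.
Difference = 13.18 − 3.91 = 9.27 percentage points.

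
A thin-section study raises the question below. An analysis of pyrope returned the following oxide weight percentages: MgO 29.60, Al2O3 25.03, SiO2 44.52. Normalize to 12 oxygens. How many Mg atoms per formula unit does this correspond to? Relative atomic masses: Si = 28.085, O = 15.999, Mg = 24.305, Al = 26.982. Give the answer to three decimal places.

2.985 Mg apfu

MgO (M=40.304): mol = 0.73442; Mg = 0.73442, O = 0.73442.
Al2O3 (M=101.961): mol = 0.24549; Al = 0.49098, O = 0.73647.
SiO2 (M=60.083): mol = 0.74097; Si = 0.74097, O = 1.48194.
ΣO = 2.95283; factor = 12/ΣO = 4.06390.
Mg apfu = 0.73442 × 4.06390 = 2.985.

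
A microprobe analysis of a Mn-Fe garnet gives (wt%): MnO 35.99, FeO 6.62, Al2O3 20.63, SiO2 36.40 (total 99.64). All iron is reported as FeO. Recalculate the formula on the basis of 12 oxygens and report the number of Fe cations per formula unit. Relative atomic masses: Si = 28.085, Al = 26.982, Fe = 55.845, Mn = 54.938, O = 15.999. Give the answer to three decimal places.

0.457 Fe apfu

MnO (M=70.937): mol = 0.50735; Mn = 0.50735, O = 0.50735.
FeO (M=71.844): mol = 0.09214; Fe = 0.09214, O = 0.09214.
Al2O3 (M=101.961): mol = 0.20233; Al = 0.40466, O = 0.60699.
SiO2 (M=60.083): mol = 0.60583; Si = 0.60583, O = 1.21166.
ΣO = 2.41814; factor = 12/ΣO = 4.96249.
Fe apfu = 0.09214 × 4.96249 = 0.457.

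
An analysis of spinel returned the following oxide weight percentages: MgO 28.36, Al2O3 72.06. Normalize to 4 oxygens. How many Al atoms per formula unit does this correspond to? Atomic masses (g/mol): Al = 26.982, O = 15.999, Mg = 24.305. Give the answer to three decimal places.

2.002 Al apfu

28.36 wt% MgO ÷ 40.304 g/mol = 0.70365 mol, giving 0.70365 Mg and 0.70365 O.
72.06 wt% Al2O3 ÷ 101.961 g/mol = 0.70674 mol, giving 1.41348 Al and 2.12022 O.
Oxygen sums to 2.82387; scaling by 4/2.82387 = 1.41650 puts the formula on 4 O.
Al: 1.41348 × 1.41650 = 2.002 atoms per formula unit.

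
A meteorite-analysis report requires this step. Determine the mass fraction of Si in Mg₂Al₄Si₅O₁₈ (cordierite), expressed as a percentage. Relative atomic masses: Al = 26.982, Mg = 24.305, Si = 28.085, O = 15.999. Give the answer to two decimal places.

24.01 wt%

Formula mass = 2×24.305 + 4×26.982 + 5×28.085 + 18×15.999 = 584.945 g/mol, of which 140.425 g is Si.
So Si makes up 140.425/584.945 = 0.2401 of the mass, i.e. 24.01%.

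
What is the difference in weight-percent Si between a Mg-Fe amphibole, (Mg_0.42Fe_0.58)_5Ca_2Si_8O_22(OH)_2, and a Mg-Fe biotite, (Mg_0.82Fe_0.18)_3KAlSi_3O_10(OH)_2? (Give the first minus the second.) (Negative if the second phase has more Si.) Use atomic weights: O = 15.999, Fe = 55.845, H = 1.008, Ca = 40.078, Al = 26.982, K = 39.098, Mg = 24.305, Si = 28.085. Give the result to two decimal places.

5.46 percentage points

M((Mg_0.42Fe_0.58)_5Ca_2Si_8O_22(OH)_2) = 903.819 g/mol, so wt% Si = 224.680/903.819 × 100 = 24.86%.
M((Mg_0.82Fe_0.18)_3KAlSi_3O_10(OH)_2) = 434.286 g/mol, so wt% Si = 84.255/434.286 × 100 = 19.40%.
24.86 − 19.40 = 5.46 pp.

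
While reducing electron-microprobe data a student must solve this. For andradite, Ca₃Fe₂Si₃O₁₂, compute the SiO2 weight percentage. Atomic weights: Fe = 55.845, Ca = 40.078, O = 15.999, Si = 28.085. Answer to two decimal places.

Molar mass of Ca₃Fe₂Si₃O₁₂ = 3*40.078 + 2*55.845 + 3*28.085 + 12*15.999 = 508.167 g/mol.
Each formula unit contains 3 Si, equivalent to 3/1 = 3.0000 mol SiO2.
M(SiO2) = 1×28.085 + 2×15.999 = 60.083 g/mol.
Mass of SiO2 per formula unit = 3.0000 × 60.083 = 180.249 g.
SiO2 wt% = 180.249 / 508.167 × 100 = 35.47%.

35.47 wt%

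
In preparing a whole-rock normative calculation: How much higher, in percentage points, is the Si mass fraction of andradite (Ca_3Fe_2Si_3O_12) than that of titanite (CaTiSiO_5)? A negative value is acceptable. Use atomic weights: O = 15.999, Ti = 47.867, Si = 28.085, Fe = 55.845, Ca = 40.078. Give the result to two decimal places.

First mineral: 84.255 g Si in 508.167 g formula = 16.58 wt% Si.
Second mineral: 28.085 g Si in 196.025 g formula = 14.33 wt% Si.
16.58% − 14.33% gives a difference of 2.25 percentage points.

2.25 percentage points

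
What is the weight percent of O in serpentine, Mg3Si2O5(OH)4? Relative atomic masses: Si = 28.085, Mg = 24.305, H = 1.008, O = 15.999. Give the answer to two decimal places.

Molar mass of Mg3Si2O5(OH)4: 3*24.305 + 2*28.085 + 9*15.999 + 4*1.008 = 277.108 g/mol.
Mass of O per formula unit: 9 × 15.999 = 143.991 g.
Weight fraction O = 143.991 / 277.108 = 0.5196.

51.96 weight percent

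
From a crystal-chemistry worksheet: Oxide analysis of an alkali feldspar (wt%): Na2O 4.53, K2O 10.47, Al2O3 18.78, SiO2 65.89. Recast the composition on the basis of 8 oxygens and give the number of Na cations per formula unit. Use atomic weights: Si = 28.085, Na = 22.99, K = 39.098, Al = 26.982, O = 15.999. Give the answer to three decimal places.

4.53 wt% Na2O ÷ 61.979 g/mol = 0.07309 mol, giving 0.14618 Na and 0.07309 O.
10.47 wt% K2O ÷ 94.195 g/mol = 0.11115 mol, giving 0.22230 K and 0.11115 O.
18.78 wt% Al2O3 ÷ 101.961 g/mol = 0.18419 mol, giving 0.36838 Al and 0.55257 O.
65.89 wt% SiO2 ÷ 60.083 g/mol = 1.09665 mol, giving 1.09665 Si and 2.19330 O.
Oxygen sums to 2.93011; scaling by 8/2.93011 = 2.73027 puts the formula on 8 O.
Na: 0.14618 × 2.73027 = 0.399 atoms per formula unit.

0.399 Na apfu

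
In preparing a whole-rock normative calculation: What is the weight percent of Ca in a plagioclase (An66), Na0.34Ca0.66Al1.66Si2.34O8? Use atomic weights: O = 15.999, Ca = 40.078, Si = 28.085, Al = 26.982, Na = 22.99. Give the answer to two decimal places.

Molar mass of Na0.34Ca0.66Al1.66Si2.34O8: 0.34·22.99 + 0.66·40.078 + 1.66·26.982 + 2.34·28.085 + 8·15.999 = 272.769 g/mol.
Mass of Ca per formula unit: 0.66 × 40.078 = 26.451 g.
Weight fraction Ca = 26.451 / 272.769 = 0.0970.

9.70 wt%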